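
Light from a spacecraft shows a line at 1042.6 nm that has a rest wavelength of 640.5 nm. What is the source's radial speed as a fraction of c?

λ'/λ₀ = 1.6278 > 1 (redshift), so the source is receding.
λ'/λ₀ = √((1 + β)/(1 − β)) for a receding source ⇒ β = (r² − 1)/(r² + 1) with r = λ'/λ₀.
β = (2.6497 − 1)/(2.6497 + 1) ≈ 0.452.

0.452c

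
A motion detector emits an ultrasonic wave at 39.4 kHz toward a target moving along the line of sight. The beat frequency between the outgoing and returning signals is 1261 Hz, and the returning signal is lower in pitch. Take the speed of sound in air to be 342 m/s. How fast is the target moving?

5.6 m/s

Double Doppler shift off a moving reflector: f₂ = f₀ · (v + u)/(v − u) (u > 0 toward emitter).
Returning signal is lower, so f₂ = f₀ − Δf = 39400 − 1261 = 38139 Hz.
Rearranging, u = v · (f₂ − f₀)/(f₂ + f₀) = 342 × -1261/77539 ≈ -5.6 m/s.
So the target is moving at 5.6 m/s away from the emitter.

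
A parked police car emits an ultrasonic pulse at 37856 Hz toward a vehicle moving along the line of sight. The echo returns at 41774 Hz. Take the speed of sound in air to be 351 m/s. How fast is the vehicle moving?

Double Doppler shift off a moving reflector: f₂ = f₀ · (v + u)/(v − u) (u > 0 toward emitter).
Rearranging, u = v · (f₂ − f₀)/(f₂ + f₀) = 351 × 3918/79630 ≈ 17.3 m/s.
So the vehicle is moving at 17.3 m/s toward the emitter.

17.3 m/s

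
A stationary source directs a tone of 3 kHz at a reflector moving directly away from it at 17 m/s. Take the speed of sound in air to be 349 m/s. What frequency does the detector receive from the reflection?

The reflector first receives the wave as a moving observer: f₁ = f₀ · (v − u)/v = 3 × (349 − 17)/349 ≈ 2.85 kHz.
The reflection then acts as a moving source: f₂ = f₁ · v/(v + u) ≈ 2.72 kHz.

2.72 kHz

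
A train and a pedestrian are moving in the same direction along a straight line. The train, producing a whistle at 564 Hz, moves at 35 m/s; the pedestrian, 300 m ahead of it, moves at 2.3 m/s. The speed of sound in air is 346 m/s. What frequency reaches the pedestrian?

The pedestrian is ahead, so the train is moving toward it while the pedestrian is moving away from the train.
Both move, so f' = f · (v − v_o)/(v − v_s).
f' = 564 × (346 − 2.3)/(346 − 35) = 564 × 343.7/311 ≈ 623 Hz.

623 Hz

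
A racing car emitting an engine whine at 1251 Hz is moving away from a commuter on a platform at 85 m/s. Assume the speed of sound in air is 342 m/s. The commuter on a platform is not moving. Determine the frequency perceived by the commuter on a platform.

Only the source moves, away from the listener, so f' = f · v/(v + v_s).
f' = 1251 × 342/(342 + 85) = 1251 × 342/427 ≈ 1002 Hz.

1002 Hz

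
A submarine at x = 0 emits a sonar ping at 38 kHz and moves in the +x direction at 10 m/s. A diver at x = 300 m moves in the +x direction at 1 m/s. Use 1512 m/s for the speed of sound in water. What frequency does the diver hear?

The observer lies on the +x side, so the source is heading toward the observer and the observer is heading away from the source.
Both move, so f' = f · (v − v_o)/(v − v_s).
f' = 38 × (1512 − 1)/(1512 − 10) = 38 × 1511/1502 ≈ 38.2 kHz.

38.2 kHz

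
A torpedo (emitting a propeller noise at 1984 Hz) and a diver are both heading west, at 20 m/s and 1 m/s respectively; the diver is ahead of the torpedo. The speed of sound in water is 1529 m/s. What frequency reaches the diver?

The diver is ahead, so the torpedo is moving toward it while the diver is moving away from the torpedo.
Both move, so f' = f · (v − v_o)/(v − v_s).
f' = 1984 × (1529 − 1)/(1529 − 20) = 1984 × 1528/1509 ≈ 2009 Hz.

2009 Hz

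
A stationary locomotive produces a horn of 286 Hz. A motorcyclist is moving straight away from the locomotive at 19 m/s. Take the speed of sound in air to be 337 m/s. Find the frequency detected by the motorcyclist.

Moving observer, stationary source: f' = f · (v − v_o)/v.
f' = 286 × (337 − 19)/337 = 286 × 318/337 ≈ 270 Hz.

270 Hz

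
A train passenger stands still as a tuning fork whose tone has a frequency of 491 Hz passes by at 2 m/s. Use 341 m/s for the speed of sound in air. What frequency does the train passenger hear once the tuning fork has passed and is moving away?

488 Hz

Receding: f₂ = f · v/(v + v_s) = 491 × 341/343 ≈ 488 Hz.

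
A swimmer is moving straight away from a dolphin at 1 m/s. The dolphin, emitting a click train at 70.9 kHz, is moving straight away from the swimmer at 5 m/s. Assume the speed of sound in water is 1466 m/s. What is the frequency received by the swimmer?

70.6 kHz

General Doppler shift: f' = f · (v − v_o)/(v + v_s).
f' = 70.9 × (1466 − 1)/(1466 + 5) = 70.9 × 1465/1471 ≈ 70.6 kHz.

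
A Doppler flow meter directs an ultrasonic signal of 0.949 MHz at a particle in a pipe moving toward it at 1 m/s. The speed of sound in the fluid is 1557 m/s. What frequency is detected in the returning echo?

0.9502 MHz

At the particle in a pipe (a moving observer), f₁ = f₀ · (v + u)/v = 0.949 × 1558/1557 ≈ 0.9496 MHz.
On reflection it acts as a source moving toward the stationary detector: f₂ = f₁ · v/(v − u) = 0.9496 × 1557/1556 ≈ 0.9502 MHz.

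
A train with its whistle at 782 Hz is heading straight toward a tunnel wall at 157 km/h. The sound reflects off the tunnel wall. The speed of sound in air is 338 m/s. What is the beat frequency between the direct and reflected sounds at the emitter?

232 Hz

157 km/h = 43.61 m/s.
The tunnel wall receives the sound from a moving source: f₁ = f₀ · v/(v − v_e) = 782 × 338/294.39 ≈ 898 Hz.
On the return leg the train is a moving observer: f₂ = f₁ · (v + v_e)/v = 898 × 381.61/338 ≈ 1014 Hz.
Beat against the emitted tone: |f₂ − f₀| = 2v_e·f₀/(v − v_e) = 2 × 43.61 × 782/294.39 ≈ 232 Hz.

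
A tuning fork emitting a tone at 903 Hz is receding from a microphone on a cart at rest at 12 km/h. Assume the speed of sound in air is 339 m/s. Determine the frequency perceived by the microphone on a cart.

12 km/h = 3.333 m/s.
With the source moving away from a stationary observer, f' = f · v/(v + v_s).
f' = 903 × 339/(339 + 3.333) = 903 × 339/342.3 ≈ 894 Hz.

894 Hz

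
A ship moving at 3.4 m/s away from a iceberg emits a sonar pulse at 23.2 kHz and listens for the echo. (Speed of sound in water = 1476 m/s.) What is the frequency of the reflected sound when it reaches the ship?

The iceberg receives the sound from a moving source: f₁ = f₀ · v/(v + v_e) = 23.2 × 1476/1479.4 ≈ 23.1 kHz.
On the return leg the ship is a moving observer: f₂ = f₁ · (v − v_e)/v = 23.1 × 1472.6/1476 ≈ 23.1 kHz.
Equivalently f₂ = f₀ · (v − v_e)/(v + v_e).

23.1 kHz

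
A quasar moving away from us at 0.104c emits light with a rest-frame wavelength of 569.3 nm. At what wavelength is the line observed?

Relativistic Doppler for wavelength: λ' = λ₀ · √((1 + β)/(1 − β)).
λ' = 569.3 × √(1.1040/0.8960) = 569.3 × 1.11002 ≈ 631.9 nm.

631.9 nm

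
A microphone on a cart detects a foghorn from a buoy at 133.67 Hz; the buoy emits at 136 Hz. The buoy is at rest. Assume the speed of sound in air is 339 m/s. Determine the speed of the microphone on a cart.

5.8 m/s

f' < f, so the microphone on a cart is receding.
f' = f · (v − v_o)/v ⇒ v_o = v · |f'/f − 1|.
v_o = 339 × |133.67/136 − 1| = 339 × 0.01713 ≈ 5.8 m/s.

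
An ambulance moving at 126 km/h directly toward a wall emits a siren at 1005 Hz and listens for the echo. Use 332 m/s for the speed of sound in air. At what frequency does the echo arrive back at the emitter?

126 km/h = 35 m/s.
The wall receives the sound from a moving source: f₁ = f₀ · v/(v − v_e) = 1005 × 332/297 ≈ 1123 Hz.
On the return leg the ambulance is a moving observer: f₂ = f₁ · (v + v_e)/v = 1123 × 367/332 ≈ 1242 Hz.
Equivalently f₂ = f₀ · (v + v_e)/(v − v_e).

1242 Hz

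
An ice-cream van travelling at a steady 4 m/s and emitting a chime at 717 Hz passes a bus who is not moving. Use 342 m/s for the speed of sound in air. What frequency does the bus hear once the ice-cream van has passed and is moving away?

Receding: f₂ = f · v/(v + v_s) = 717 × 342/346 ≈ 709 Hz.

709 Hz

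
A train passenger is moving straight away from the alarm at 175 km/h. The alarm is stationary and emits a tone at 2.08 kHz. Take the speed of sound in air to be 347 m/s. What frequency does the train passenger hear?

1.789 kHz

175 km/h = 48.61 m/s.
Only the observer moves, away from the source, so f' = f · (v − v_o)/v.
f' = 2.08 × (347 − 48.61)/347 = 2.08 × 298.39/347 ≈ 1.789 kHz.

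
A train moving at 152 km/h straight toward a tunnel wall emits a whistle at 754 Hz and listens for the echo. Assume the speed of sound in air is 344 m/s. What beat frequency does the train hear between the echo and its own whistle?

152 km/h = 42.22 m/s.
The tunnel wall receives the sound from a moving source: f₁ = f₀ · v/(v − v_e) = 754 × 344/301.78 ≈ 859 Hz.
On the return leg the train is a moving observer: f₂ = f₁ · (v + v_e)/v = 859 × 386.22/344 ≈ 965 Hz.
Beat against the emitted tone: |f₂ − f₀| = 2v_e·f₀/(v − v_e) = 2 × 42.22 × 754/301.78 ≈ 211 Hz.

211 Hz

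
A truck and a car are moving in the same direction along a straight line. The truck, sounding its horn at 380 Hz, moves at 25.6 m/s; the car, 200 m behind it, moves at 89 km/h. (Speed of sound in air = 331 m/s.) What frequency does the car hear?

89 km/h = 24.72 m/s.
The car is behind, so the truck is moving away from it while the car is moving toward the truck.
General Doppler shift: f' = f · (v + v_o)/(v + v_s).
f' = 380 × (331 + 24.72)/(331 + 25.6) = 380 × 355.72/356.6 ≈ 379 Hz.

379 Hz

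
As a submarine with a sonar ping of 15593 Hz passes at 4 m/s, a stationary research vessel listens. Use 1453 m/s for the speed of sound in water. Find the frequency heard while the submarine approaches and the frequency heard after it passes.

Approaching: f₁ = f · v/(v − v_s) = 15593 × 1453/1449 ≈ 15636 Hz.
Receding: f₂ = f · v/(v + v_s) = 15593 × 1453/1457 ≈ 15550 Hz.

15636 Hz approaching; 15550 Hz receding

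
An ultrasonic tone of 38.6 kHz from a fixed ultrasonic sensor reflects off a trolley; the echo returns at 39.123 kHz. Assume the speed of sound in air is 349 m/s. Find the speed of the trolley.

Double Doppler shift off a moving reflector: f₂ = f₀ · (v + u)/(v − u) (u > 0 toward emitter).
Rearranging, u = v · (f₂ − f₀)/(f₂ + f₀) = 349 × 0.523/77.723 ≈ 2.35 m/s.
So the trolley is moving at 2.35 m/s toward the emitter.

2.35 m/s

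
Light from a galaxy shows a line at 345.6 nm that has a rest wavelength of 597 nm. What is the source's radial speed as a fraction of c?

0.498c

λ'/λ₀ = 0.5789 < 1 (blueshift), so the source is approaching.
λ'/λ₀ = √((1 − β)/(1 + β)) for an approaching source ⇒ β = (1 − r²)/(1 + r²) with r = λ'/λ₀.
β = (1 − 0.3351)/(1 + 0.3351) ≈ 0.498.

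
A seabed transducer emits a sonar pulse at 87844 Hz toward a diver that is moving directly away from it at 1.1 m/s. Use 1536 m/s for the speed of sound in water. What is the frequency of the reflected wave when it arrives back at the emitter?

87718 Hz

At the diver (a moving observer), f₁ = f₀ · (v − u)/v = 87844 × 1534.9/1536 ≈ 87781 Hz.
On reflection it acts as a source moving away from the stationary detector: f₂ = f₁ · v/(v + u) = 87781 × 1536/1537.1 ≈ 87718 Hz.
Equivalently f₂ = f₀ · (v − u)/(v + u).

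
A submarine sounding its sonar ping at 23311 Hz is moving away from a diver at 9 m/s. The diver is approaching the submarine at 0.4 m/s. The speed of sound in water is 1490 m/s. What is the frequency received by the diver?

23177 Hz

With source receding and observer approaching, f' = f · (v + v_o)/(v + v_s).
f' = 23311 × (1490 + 0.4)/(1490 + 9) = 23311 × 1490.4/1499 ≈ 23177 Hz.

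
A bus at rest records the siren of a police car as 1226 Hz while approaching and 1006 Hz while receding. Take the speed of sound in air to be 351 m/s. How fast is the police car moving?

35 m/s

f₁/f₂ = (v + v_s)/(v − v_s), so v_s = v · (f₁ − f₂)/(f₁ + f₂).
v_s = 351 × (1226 − 1006)/(1226 + 1006) = 351 × 220/2232 ≈ 35 m/s.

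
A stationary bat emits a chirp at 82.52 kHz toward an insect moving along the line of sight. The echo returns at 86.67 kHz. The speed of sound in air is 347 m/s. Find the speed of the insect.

Double Doppler shift off a moving reflector: f₂ = f₀ · (v + u)/(v − u) (u > 0 toward emitter).
Rearranging, u = v · (f₂ − f₀)/(f₂ + f₀) = 347 × 4.15/169.19 ≈ 8.5 m/s.
So the insect is moving at 8.5 m/s toward the emitter.

8.5 m/s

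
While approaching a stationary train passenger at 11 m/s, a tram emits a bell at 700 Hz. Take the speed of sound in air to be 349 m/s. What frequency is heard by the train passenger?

723 Hz

With the source moving toward a stationary observer, f' = f · v/(v − v_s).
f' = 700 × 349/(349 − 11) = 700 × 349/338 ≈ 723 Hz.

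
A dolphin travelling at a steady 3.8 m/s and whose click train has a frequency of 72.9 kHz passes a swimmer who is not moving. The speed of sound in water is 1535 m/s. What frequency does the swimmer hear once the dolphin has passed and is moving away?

Receding: f₂ = f · v/(v + v_s) = 72.9 × 1535/1538.8 ≈ 72.7 kHz.

72.7 kHz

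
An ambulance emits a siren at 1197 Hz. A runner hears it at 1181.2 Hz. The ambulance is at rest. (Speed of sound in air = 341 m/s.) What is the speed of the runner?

f' < f, so the runner is receding.
f' = f · (v − v_o)/v ⇒ v_o = v · |f'/f − 1|.
v_o = 341 × |1181.2/1197 − 1| = 341 × 0.0132 ≈ 4.5 m/s.

4.5 m/s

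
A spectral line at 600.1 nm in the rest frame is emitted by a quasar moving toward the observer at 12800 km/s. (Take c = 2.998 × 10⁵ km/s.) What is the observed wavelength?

575.0 nm

β = v/c = 12800/299800 = 0.0427.
Relativistic Doppler for wavelength: λ' = λ₀ · √((1 − β)/(1 + β)).
λ' = 600.1 × √(0.9573/1.0427) = 600.1 × 0.95818 ≈ 575.0 nm.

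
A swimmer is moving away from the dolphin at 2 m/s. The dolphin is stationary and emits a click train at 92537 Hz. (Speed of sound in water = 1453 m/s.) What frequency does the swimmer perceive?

Moving observer, stationary source: f' = f · (v − v_o)/v.
f' = 92537 × (1453 − 2)/1453 = 92537 × 1451/1453 ≈ 92410 Hz.

92410 Hz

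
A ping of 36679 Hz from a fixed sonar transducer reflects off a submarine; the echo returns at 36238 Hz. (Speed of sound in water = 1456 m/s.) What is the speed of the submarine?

8.8 m/s

Double Doppler shift off a moving reflector: f₂ = f₀ · (v + u)/(v − u) (u > 0 toward emitter).
Rearranging, u = v · (f₂ − f₀)/(f₂ + f₀) = 1456 × -441/72917 ≈ -8.8 m/s.
So the submarine is moving at 8.8 m/s away from the emitter.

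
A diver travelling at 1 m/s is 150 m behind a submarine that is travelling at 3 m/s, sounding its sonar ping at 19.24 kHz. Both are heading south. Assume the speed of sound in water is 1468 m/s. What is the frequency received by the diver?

The diver is behind, so the submarine is moving away from it while the diver is moving toward the submarine.
General Doppler shift: f' = f · (v + v_o)/(v + v_s).
f' = 19.24 × (1468 + 1)/(1468 + 3) = 19.24 × 1469/1471 ≈ 19.21 kHz.

19.21 kHz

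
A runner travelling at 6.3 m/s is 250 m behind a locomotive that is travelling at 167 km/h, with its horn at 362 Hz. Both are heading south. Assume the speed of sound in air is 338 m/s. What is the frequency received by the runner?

324 Hz

167 km/h = 46.39 m/s.
The runner is behind, so the locomotive is moving away from it while the runner is moving toward the locomotive.
With source receding and observer approaching, f' = f · (v + v_o)/(v + v_s).
f' = 362 × (338 + 6.3)/(338 + 46.39) = 362 × 344.3/384.39 ≈ 324 Hz.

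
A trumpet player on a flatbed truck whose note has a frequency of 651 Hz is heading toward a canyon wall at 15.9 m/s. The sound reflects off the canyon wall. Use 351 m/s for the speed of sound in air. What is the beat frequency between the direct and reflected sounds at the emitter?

The canyon wall receives the sound from a moving source: f₁ = f₀ · v/(v − v_e) = 651 × 351/335.1 ≈ 681.9 Hz.
On the return leg the trumpet player on a flatbed truck is a moving observer: f₂ = f₁ · (v + v_e)/v = 681.9 × 366.9/351 ≈ 712.8 Hz.
Beat against the emitted tone: |f₂ − f₀| = 2v_e·f₀/(v − v_e) = 2 × 15.9 × 651/335.1 ≈ 62 Hz.

62 Hz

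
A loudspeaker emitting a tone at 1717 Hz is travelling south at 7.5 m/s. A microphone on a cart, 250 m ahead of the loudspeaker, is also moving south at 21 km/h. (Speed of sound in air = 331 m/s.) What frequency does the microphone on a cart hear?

1726 Hz

21 km/h = 5.833 m/s.
The microphone on a cart is ahead, so the loudspeaker is moving toward it while the microphone on a cart is moving away from the loudspeaker.
General Doppler shift: f' = f · (v − v_o)/(v − v_s).
f' = 1717 × (331 − 5.833)/(331 − 7.5) = 1717 × 325.17/323.5 ≈ 1726 Hz.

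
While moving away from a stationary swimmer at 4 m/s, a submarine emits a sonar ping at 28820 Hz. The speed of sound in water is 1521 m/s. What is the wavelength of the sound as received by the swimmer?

Only the source moves, away from the listener, so f' = f · v/(v + v_s).
f' = 28820 × 1521/(1521 + 4) ≈ 28744 Hz.
λ' = v/f' = 1521/28744.4 ≈ 5.3 cm.

5.3 cm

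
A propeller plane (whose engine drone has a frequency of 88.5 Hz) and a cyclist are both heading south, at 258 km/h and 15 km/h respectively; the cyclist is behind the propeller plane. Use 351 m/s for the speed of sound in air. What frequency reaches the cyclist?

74 Hz

258 km/h = 71.67 m/s; 15 km/h = 4.167 m/s.
The cyclist is behind, so the propeller plane is moving away from it while the cyclist is moving toward the propeller plane.
Both move, so f' = f · (v + v_o)/(v + v_s).
f' = 88.5 × (351 + 4.167)/(351 + 71.67) = 88.5 × 355.17/422.67 ≈ 74 Hz.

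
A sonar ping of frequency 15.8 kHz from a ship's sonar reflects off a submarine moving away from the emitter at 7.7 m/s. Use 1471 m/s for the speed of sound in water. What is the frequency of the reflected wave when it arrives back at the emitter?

At the submarine (a moving observer), f₁ = f₀ · (v − u)/v = 15.8 × 1463.3/1471 ≈ 15.72 kHz.
On reflection it acts as a source moving away from the stationary detector: f₂ = f₁ · v/(v + u) = 15.72 × 1471/1478.7 ≈ 15.64 kHz.
Equivalently f₂ = f₀ · (v − u)/(v + u).

15.64 kHz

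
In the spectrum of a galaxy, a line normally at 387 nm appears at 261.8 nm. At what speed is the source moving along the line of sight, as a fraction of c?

0.372

λ'/λ₀ = 0.6765 < 1 (blueshift), so the source is approaching.
λ'/λ₀ = √((1 − β)/(1 + β)) for an approaching source ⇒ β = (1 − r²)/(1 + r²) with r = λ'/λ₀.
β = (1 − 0.4576)/(1 + 0.4576) ≈ 0.372.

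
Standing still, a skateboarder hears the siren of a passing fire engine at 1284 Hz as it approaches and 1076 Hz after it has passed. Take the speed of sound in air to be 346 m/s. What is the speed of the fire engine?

f₁/f₂ = (v + v_s)/(v − v_s), so v_s = v · (f₁ − f₂)/(f₁ + f₂).
v_s = 346 × (1284 − 1076)/(1284 + 1076) = 346 × 208/2360 ≈ 30 m/s.

30 m/s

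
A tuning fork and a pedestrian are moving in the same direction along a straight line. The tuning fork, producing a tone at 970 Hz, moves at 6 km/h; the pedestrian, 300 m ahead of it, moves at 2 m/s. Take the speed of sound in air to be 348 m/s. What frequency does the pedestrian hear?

969 Hz

6 km/h = 1.667 m/s.
The pedestrian is ahead, so the tuning fork is moving toward it while the pedestrian is moving away from the tuning fork.
With source approaching and observer receding, f' = f · (v − v_o)/(v − v_s).
f' = 970 × (348 − 2)/(348 − 1.667) = 970 × 346/346.33 ≈ 969 Hz.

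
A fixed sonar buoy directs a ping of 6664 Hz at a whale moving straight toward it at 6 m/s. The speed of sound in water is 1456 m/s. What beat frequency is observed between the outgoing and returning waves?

55.2 Hz

At the whale (a moving observer), f₁ = f₀ · (v + u)/v = 6664 × 1462/1456 ≈ 6691.5 Hz.
On reflection it acts as a source moving toward the stationary detector: f₂ = f₁ · v/(v − u) = 6691.5 × 1456/1450 ≈ 6719.2 Hz.
Equivalently f₂ = f₀ · (v + u)/(v − u).
Beat frequency: |f₂ − f₀| = 2u·f₀/(v − u) = 2 × 6 × 6664/1450 ≈ 55.2 Hz.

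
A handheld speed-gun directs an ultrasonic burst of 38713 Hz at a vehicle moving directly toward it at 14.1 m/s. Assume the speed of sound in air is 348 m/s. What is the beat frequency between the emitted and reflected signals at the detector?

3270 Hz

The vehicle first receives the wave as a moving observer: f₁ = f₀ · (v + u)/v = 38713 × (348 + 14.1)/348 ≈ 40282 Hz.
On reflection it acts as a source moving toward the stationary detector: f₂ = f₁ · v/(v − u) = 40282 × 348/333.9 ≈ 41983 Hz.
Equivalently f₂ = f₀ · (v + u)/(v − u).
Beat frequency: |f₂ − f₀| = 2u·f₀/(v − u) = 2 × 14.1 × 38713/333.9 ≈ 3270 Hz.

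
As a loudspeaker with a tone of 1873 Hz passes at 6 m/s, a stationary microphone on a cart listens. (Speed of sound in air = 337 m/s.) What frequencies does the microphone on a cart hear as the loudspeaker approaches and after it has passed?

Approaching: f₁ = f · v/(v − v_s) = 1873 × 337/331 ≈ 1907 Hz.
Receding: f₂ = f · v/(v + v_s) = 1873 × 337/343 ≈ 1840 Hz.

1907 Hz approaching; 1840 Hz receding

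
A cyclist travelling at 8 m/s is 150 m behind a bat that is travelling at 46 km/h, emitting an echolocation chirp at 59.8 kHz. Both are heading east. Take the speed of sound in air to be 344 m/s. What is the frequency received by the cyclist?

46 km/h = 12.78 m/s.
The cyclist is behind, so the bat is moving away from it while the cyclist is moving toward the bat.
With source receding and observer approaching, f' = f · (v + v_o)/(v + v_s).
f' = 59.8 × (344 + 8)/(344 + 12.78) = 59.8 × 352/356.78 ≈ 59.0 kHz.

59.0 kHz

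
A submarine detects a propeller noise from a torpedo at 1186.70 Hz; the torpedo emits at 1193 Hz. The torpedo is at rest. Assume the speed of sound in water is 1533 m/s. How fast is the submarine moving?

8.1 m/s

f' < f, so the submarine is receding.
f' = f · (v − v_o)/v ⇒ v_o = v · |f'/f − 1|.
v_o = 1533 × |1186.70/1193 − 1| = 1533 × 0.005281 ≈ 8.1 m/s.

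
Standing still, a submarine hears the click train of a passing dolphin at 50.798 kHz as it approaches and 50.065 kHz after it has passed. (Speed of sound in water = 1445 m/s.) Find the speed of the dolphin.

f₁/f₂ = (v + v_s)/(v − v_s), so v_s = v · (f₁ − f₂)/(f₁ + f₂).
v_s = 1445 × (50.798 − 50.065)/(50.798 + 50.065) = 1445 × 0.733/100.863 ≈ 10.5 m/s.

10.5 m/s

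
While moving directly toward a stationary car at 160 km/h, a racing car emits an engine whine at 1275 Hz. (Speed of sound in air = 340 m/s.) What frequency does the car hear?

1467 Hz

160 km/h = 44.44 m/s.
Only the source moves, toward the listener, so f' = f · v/(v − v_s).
f' = 1275 × 340/(340 − 44.44) = 1275 × 340/295.6 ≈ 1467 Hz.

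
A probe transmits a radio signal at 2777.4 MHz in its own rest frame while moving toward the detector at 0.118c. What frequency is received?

Relativistic Doppler for frequency: f' = f₀ · √((1 + β)/(1 − β)).
f' = 2777.4 × √(1.1180/0.8820) = 2777.4 × 1.12587 ≈ 3127.0 MHz.

3127.0 MHz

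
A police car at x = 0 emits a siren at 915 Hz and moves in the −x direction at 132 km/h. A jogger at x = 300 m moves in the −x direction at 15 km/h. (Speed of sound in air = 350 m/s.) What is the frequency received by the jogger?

132 km/h = 36.67 m/s; 15 km/h = 4.167 m/s.
The observer lies on the +x side, so the source is heading away from the observer and the observer is heading toward the source.
Both move, so f' = f · (v + v_o)/(v + v_s).
f' = 915 × (350 + 4.167)/(350 + 36.67) = 915 × 354.17/386.67 ≈ 838 Hz.

838 Hz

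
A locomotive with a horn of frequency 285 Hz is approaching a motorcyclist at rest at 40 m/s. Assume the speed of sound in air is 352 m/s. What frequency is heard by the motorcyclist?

322 Hz

Only the source moves, toward the listener, so f' = f · v/(v − v_s).
f' = 285 × 352/(352 − 40) = 285 × 352/312 ≈ 322 Hz.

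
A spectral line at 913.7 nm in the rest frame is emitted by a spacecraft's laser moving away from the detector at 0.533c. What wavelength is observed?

1655.5 nm

Relativistic Doppler for wavelength: λ' = λ₀ · √((1 + β)/(1 − β)).
λ' = 913.7 × √(1.5330/0.4670) = 913.7 × 1.81181 ≈ 1655.5 nm.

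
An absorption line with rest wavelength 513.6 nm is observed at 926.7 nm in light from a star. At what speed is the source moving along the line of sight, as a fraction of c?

λ'/λ₀ = 1.8043 > 1 (redshift), so the source is receding.
λ'/λ₀ = √((1 + β)/(1 − β)) for a receding source ⇒ β = (r² − 1)/(r² + 1) with r = λ'/λ₀.
β = (3.2556 − 1)/(3.2556 + 1) ≈ 0.530.

0.530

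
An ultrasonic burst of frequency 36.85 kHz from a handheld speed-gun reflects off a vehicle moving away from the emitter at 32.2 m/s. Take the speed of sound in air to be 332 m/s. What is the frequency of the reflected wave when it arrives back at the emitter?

30.3 kHz

At the vehicle (a moving observer), f₁ = f₀ · (v − u)/v = 36.85 × 299.8/332 ≈ 33.3 kHz.
On reflection it acts as a source moving away from the stationary detector: f₂ = f₁ · v/(v + u) = 33.3 × 332/364.2 ≈ 30.3 kHz.
Equivalently f₂ = f₀ · (v − u)/(v + u).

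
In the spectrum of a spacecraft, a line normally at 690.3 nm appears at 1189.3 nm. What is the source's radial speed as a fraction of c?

0.496

λ'/λ₀ = 1.7229 > 1 (redshift), so the source is receding.
λ'/λ₀ = √((1 + β)/(1 − β)) for a receding source ⇒ β = (r² − 1)/(r² + 1) with r = λ'/λ₀.
β = (2.9683 − 1)/(2.9683 + 1) ≈ 0.496.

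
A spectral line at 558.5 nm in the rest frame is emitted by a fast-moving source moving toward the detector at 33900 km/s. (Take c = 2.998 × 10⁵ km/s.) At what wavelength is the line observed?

β = v/c = 33900/299800 = 0.1131.
Relativistic Doppler for wavelength: λ' = λ₀ · √((1 − β)/(1 + β)).
λ' = 558.5 × √(0.8869/1.1131) = 558.5 × 0.89265 ≈ 498.5 nm.

498.5 nm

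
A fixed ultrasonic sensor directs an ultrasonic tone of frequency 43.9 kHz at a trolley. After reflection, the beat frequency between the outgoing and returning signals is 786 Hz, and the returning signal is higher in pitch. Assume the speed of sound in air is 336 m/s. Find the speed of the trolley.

2.98 m/s

Double Doppler shift off a moving reflector: f₂ = f₀ · (v + u)/(v − u) (u > 0 toward emitter).
Returning signal is higher, so f₂ = f₀ + Δf = 43900 + 786 = 44686 Hz.
Rearranging, u = v · (f₂ − f₀)/(f₂ + f₀) = 336 × 786/88586 ≈ 2.98 m/s.
So the trolley is moving at 2.98 m/s toward the emitter.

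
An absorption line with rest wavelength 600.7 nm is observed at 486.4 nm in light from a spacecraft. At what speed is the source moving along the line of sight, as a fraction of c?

0.208c

λ'/λ₀ = 0.8097 < 1 (blueshift), so the source is approaching.
λ'/λ₀ = √((1 − β)/(1 + β)) for an approaching source ⇒ β = (1 − r²)/(1 + r²) with r = λ'/λ₀.
β = (1 − 0.6556)/(1 + 0.6556) ≈ 0.208.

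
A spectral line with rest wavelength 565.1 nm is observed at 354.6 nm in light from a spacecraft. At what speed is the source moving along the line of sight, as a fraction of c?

0.435

λ'/λ₀ = 0.6275 < 1 (blueshift), so the source is approaching.
λ'/λ₀ = √((1 − β)/(1 + β)) for an approaching source ⇒ β = (1 − r²)/(1 + r²) with r = λ'/λ₀.
β = (1 − 0.3938)/(1 + 0.3938) ≈ 0.435.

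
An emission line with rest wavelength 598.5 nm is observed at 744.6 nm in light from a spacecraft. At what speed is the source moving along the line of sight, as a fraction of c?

0.215

λ'/λ₀ = 1.2441 > 1 (redshift), so the source is receding.
λ'/λ₀ = √((1 + β)/(1 − β)) for a receding source ⇒ β = (r² − 1)/(r² + 1) with r = λ'/λ₀.
β = (1.5478 − 1)/(1.5478 + 1) ≈ 0.215.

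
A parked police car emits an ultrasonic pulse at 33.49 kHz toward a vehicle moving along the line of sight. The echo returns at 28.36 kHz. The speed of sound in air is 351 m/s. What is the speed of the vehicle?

29 m/s

Double Doppler shift off a moving reflector: f₂ = f₀ · (v + u)/(v − u) (u > 0 toward emitter).
Rearranging, u = v · (f₂ − f₀)/(f₂ + f₀) = 351 × -5.13/61.85 ≈ -29 m/s.
So the vehicle is moving at 29 m/s away from the emitter.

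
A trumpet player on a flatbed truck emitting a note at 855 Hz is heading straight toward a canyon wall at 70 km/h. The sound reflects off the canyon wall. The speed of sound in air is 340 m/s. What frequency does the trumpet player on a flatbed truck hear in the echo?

959 Hz

70 km/h = 19.44 m/s.
The canyon wall receives the sound from a moving source: f₁ = f₀ · v/(v − v_e) = 855 × 340/320.56 ≈ 907 Hz.
On the return leg the trumpet player on a flatbed truck is a moving observer: f₂ = f₁ · (v + v_e)/v = 907 × 359.44/340 ≈ 959 Hz.
Equivalently f₂ = f₀ · (v + v_e)/(v − v_e).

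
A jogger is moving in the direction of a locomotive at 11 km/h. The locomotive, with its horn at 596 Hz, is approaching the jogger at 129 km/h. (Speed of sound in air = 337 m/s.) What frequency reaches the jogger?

673 Hz

129 km/h = 35.83 m/s; 11 km/h = 3.056 m/s.
With source approaching and observer approaching, f' = f · (v + v_o)/(v − v_s).
f' = 596 × (337 + 3.056)/(337 − 35.83) = 596 × 340.06/301.17 ≈ 673 Hz.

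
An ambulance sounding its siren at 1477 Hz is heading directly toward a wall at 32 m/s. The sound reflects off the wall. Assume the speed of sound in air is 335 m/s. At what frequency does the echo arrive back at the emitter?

1789 Hz

The wall receives the sound from a moving source: f₁ = f₀ · v/(v − v_e) = 1477 × 335/303 ≈ 1633 Hz.
On the return leg the ambulance is a moving observer: f₂ = f₁ · (v + v_e)/v = 1633 × 367/335 ≈ 1789 Hz.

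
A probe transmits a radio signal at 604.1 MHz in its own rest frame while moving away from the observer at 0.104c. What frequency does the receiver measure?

Relativistic Doppler for frequency: f' = f₀ · √((1 − β)/(1 + β)).
f' = 604.1 × √(0.8960/1.1040) = 604.1 × 0.90089 ≈ 544.2 MHz.

544.2 MHz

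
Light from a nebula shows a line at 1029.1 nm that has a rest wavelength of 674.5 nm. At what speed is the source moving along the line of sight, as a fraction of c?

0.399

λ'/λ₀ = 1.5257 > 1 (redshift), so the source is receding.
λ'/λ₀ = √((1 + β)/(1 − β)) for a receding source ⇒ β = (r² − 1)/(r² + 1) with r = λ'/λ₀.
β = (2.3278 − 1)/(2.3278 + 1) ≈ 0.399.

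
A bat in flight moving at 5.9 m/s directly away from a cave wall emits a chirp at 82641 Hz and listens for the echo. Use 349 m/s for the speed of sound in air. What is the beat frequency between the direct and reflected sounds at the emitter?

The cave wall receives the sound from a moving source: f₁ = f₀ · v/(v + v_e) = 82641 × 349/354.9 ≈ 81267 Hz.
On the return leg the bat in flight is a moving observer: f₂ = f₁ · (v − v_e)/v = 81267 × 343.1/349 ≈ 79893 Hz.
Beat against the emitted tone: |f₂ − f₀| = 2v_e·f₀/(v + v_e) = 2 × 5.9 × 82641/354.9 ≈ 2748 Hz.

2748 Hz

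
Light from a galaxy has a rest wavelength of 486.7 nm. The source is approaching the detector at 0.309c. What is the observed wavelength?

Relativistic Doppler for wavelength: λ' = λ₀ · √((1 − β)/(1 + β)).
λ' = 486.7 × √(0.6910/1.3090) = 486.7 × 0.72656 ≈ 353.6 nm.

353.6 nm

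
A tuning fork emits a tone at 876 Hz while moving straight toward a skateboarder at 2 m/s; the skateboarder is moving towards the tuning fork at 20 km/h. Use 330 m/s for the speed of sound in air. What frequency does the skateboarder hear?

896 Hz

20 km/h = 5.556 m/s.
Both move, so f' = f · (v + v_o)/(v − v_s).
f' = 876 × (330 + 5.556)/(330 − 2) = 876 × 335.56/328 ≈ 896 Hz.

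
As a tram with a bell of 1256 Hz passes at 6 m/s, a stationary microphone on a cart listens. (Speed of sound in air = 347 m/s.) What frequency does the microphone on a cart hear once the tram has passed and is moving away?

1235 Hz

Receding: f₂ = f · v/(v + v_s) = 1256 × 347/353 ≈ 1235 Hz.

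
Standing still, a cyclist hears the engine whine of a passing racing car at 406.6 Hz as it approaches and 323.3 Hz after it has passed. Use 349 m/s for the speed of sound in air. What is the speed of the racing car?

40 m/s

f₁/f₂ = (v + v_s)/(v − v_s), so v_s = v · (f₁ − f₂)/(f₁ + f₂).
v_s = 349 × (406.6 − 323.3)/(406.6 + 323.3) = 349 × 83.3/729.9 ≈ 40 m/s.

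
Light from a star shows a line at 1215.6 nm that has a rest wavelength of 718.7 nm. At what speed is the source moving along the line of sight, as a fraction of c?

λ'/λ₀ = 1.6914 > 1 (redshift), so the source is receding.
λ'/λ₀ = √((1 + β)/(1 − β)) for a receding source ⇒ β = (r² − 1)/(r² + 1) with r = λ'/λ₀.
β = (2.8608 − 1)/(2.8608 + 1) ≈ 0.482.

0.482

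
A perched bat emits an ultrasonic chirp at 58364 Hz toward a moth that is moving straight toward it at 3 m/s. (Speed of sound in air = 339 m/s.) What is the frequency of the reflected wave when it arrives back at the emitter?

59406 Hz

At the moth (a moving observer), f₁ = f₀ · (v + u)/v = 58364 × 342/339 ≈ 58880 Hz.
The reflection then acts as a moving source: f₂ = f₁ · v/(v − u) ≈ 59406 Hz.
Equivalently f₂ = f₀ · (v + u)/(v − u).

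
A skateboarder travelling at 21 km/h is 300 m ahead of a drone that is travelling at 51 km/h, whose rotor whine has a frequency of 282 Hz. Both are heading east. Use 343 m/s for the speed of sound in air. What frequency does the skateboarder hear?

51 km/h = 14.17 m/s; 21 km/h = 5.833 m/s.
The skateboarder is ahead, so the drone is moving toward it while the skateboarder is moving away from the drone.
With source approaching and observer receding, f' = f · (v − v_o)/(v − v_s).
f' = 282 × (343 − 5.833)/(343 − 14.17) = 282 × 337.17/328.83 ≈ 289 Hz.

289 Hz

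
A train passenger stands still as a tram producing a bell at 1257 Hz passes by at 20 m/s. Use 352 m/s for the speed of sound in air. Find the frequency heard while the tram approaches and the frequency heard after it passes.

Approaching: f₁ = f · v/(v − v_s) = 1257 × 352/332 ≈ 1333 Hz.
Receding: f₂ = f · v/(v + v_s) = 1257 × 352/372 ≈ 1189 Hz.

1333 Hz approaching; 1189 Hz receding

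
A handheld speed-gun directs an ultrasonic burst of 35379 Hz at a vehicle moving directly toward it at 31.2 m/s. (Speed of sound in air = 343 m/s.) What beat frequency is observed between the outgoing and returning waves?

At the vehicle (a moving observer), f₁ = f₀ · (v + u)/v = 35379 × 374.2/343 ≈ 38597 Hz.
On reflection it acts as a source moving toward the stationary detector: f₂ = f₁ · v/(v − u) = 38597 × 343/311.8 ≈ 42459 Hz.
Beat frequency: |f₂ − f₀| = 2u·f₀/(v − u) = 2 × 31.2 × 35379/311.8 ≈ 7080 Hz.

7080 Hz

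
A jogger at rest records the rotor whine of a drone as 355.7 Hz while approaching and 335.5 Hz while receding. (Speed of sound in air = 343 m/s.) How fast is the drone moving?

f₁/f₂ = (v + v_s)/(v − v_s), so v_s = v · (f₁ − f₂)/(f₁ + f₂).
v_s = 343 × (355.7 − 335.5)/(355.7 + 335.5) = 343 × 20.2/691.2 ≈ 10.0 m/s.

10.0 m/s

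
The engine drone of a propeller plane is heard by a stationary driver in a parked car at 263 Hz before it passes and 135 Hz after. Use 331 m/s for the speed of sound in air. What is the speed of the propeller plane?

f₁/f₂ = (v + v_s)/(v − v_s), so v_s = v · (f₁ − f₂)/(f₁ + f₂).
v_s = 331 × (263 − 135)/(263 + 135) = 331 × 128/398 ≈ 106 m/s.

106 m/s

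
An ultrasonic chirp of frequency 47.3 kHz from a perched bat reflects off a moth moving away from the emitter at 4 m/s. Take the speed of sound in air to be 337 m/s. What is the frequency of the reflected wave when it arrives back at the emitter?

46.2 kHz

The moth first receives the wave as a moving observer: f₁ = f₀ · (v − u)/v = 47.3 × (337 − 4)/337 ≈ 46.7 kHz.
The reflection then acts as a moving source: f₂ = f₁ · v/(v + u) ≈ 46.2 kHz.
Equivalently f₂ = f₀ · (v − u)/(v + u).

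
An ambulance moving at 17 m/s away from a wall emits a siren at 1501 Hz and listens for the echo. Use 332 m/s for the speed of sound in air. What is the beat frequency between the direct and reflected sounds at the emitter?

The wall receives the sound from a moving source: f₁ = f₀ · v/(v + v_e) = 1501 × 332/349 ≈ 1427.9 Hz.
On the return leg the ambulance is a moving observer: f₂ = f₁ · (v − v_e)/v = 1427.9 × 315/332 ≈ 1354.8 Hz.
Equivalently f₂ = f₀ · (v − v_e)/(v + v_e).
Beat against the emitted tone: |f₂ − f₀| = 2v_e·f₀/(v + v_e) = 2 × 17 × 1501/349 ≈ 146 Hz.

146 Hz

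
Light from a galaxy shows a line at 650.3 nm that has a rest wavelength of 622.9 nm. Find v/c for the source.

λ'/λ₀ = 1.0440 > 1 (redshift), so the source is receding.
λ'/λ₀ = √((1 + β)/(1 − β)) for a receding source ⇒ β = (r² − 1)/(r² + 1) with r = λ'/λ₀.
β = (1.0899 − 1)/(1.0899 + 1) ≈ 0.043.

0.043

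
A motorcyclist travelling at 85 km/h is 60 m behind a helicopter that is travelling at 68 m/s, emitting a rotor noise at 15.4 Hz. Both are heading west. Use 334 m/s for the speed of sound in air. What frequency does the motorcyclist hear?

13.7 Hz

85 km/h = 23.61 m/s.
The motorcyclist is behind, so the helicopter is moving away from it while the motorcyclist is moving toward the helicopter.
General Doppler shift: f' = f · (v + v_o)/(v + v_s).
f' = 15.4 × (334 + 23.61)/(334 + 68) = 15.4 × 357.61/402 ≈ 13.7 Hz.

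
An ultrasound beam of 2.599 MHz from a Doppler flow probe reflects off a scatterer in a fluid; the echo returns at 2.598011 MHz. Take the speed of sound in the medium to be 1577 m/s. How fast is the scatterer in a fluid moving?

Double Doppler shift off a moving reflector: f₂ = f₀ · (v + u)/(v − u) (u > 0 toward emitter).
Rearranging, u = v · (f₂ − f₀)/(f₂ + f₀) = 1577 × -0.000989/5.197011 ≈ -0.30 m/s.
So the scatterer in a fluid is moving at 0.30 m/s away from the emitter.

0.30 m/s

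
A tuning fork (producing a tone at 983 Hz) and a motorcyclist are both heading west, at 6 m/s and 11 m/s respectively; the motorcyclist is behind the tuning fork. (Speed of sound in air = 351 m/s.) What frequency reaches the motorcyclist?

The motorcyclist is behind, so the tuning fork is moving away from it while the motorcyclist is moving toward the tuning fork.
General Doppler shift: f' = f · (v + v_o)/(v + v_s).
f' = 983 × (351 + 11)/(351 + 6) = 983 × 362/357 ≈ 997 Hz.

997 Hz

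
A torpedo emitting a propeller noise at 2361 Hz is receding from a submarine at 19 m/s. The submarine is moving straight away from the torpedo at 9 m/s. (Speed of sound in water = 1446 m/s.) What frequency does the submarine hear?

Both move, so f' = f · (v − v_o)/(v + v_s).
f' = 2361 × (1446 − 9)/(1446 + 19) = 2361 × 1437/1465 ≈ 2316 Hz.

2316 Hz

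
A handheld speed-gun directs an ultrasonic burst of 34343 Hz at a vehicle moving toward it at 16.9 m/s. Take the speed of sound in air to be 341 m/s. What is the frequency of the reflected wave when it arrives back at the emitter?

The vehicle first receives the wave as a moving observer: f₁ = f₀ · (v + u)/v = 34343 × (341 + 16.9)/341 ≈ 36045 Hz.
The reflection then acts as a moving source: f₂ = f₁ · v/(v − u) ≈ 37925 Hz.
Equivalently f₂ = f₀ · (v + u)/(v − u).

37925 Hz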